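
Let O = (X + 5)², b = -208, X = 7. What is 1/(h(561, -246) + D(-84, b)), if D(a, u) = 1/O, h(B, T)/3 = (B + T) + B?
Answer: 144/378433 ≈ 0.00038052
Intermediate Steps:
h(B, T) = 3*T + 6*B (h(B, T) = 3*((B + T) + B) = 3*(T + 2*B) = 3*T + 6*B)
O = 144 (O = (7 + 5)² = 12² = 144)
D(a, u) = 1/144
1/(h(561, -246) + D(-84, b)) = 1/((3*(-246) + 6*561) + 1/144) = 1/((-738 + 3366) + 1/144) = 1/(2628 + 1/144) = 1/(378433/144) = 144/378433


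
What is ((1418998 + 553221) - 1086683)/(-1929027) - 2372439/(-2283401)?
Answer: 2554465098917/4404742180827 ≈ 0.57994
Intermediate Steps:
((1418998 + 553221) - 1086683)/(-1929027) - 2372439/(-2283401) = (1972219 - 1086683)*(-1/1929027) - 2372439*(-1/2283401) = 885536*(-1/1929027) + 2372439/2283401 = -885536/1929027 + 2372439/2283401 = 2554465098917/4404742180827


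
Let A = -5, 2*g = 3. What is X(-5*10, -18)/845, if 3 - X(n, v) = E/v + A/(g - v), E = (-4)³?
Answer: -7/19773 ≈ -0.00035402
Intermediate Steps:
g = 3/2 (g = (½)*3 = 3/2 ≈ 1.5000)
E = -64
X(n, v) = 3 + 5/(3/2 - v) + 64/v (X(n, v) = 3 - (-64/v - 5/(3/2 - v)) = 3 + (5/(3/2 - v) + 64/v) = 3 + 5/(3/2 - v) + 64/v)
X(-5*10, -18)/845 = ((-192 + 6*(-18)² + 109*(-18))/((-18)*(-3 + 2*(-18))))/845 = -(-192 + 6*324 - 1962)/(18*(-3 - 36))*(1/845) = -1/18*(-192 + 1944 - 1962)/(-39)*(1/845) = -1/18*(-1/39)*(-210)*(1/845) = -35/117*1/845 = -7/19773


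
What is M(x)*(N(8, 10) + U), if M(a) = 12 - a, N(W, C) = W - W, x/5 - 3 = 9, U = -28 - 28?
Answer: 2688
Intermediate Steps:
U = -56
x = 60 (x = 15 + 5*9 = 15 + 45 = 60)
N(W, C) = 0
M(x)*(N(8, 10) + U) = (12 - 1*60)*(0 - 56) = (12 - 60)*(-56) = -48*(-56) = 2688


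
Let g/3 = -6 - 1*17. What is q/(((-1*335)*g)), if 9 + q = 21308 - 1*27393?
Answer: -6094/23115 ≈ -0.26364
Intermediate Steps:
g = -69 (g = 3*(-6 - 1*17) = 3*(-6 - 17) = 3*(-23) = -69)
q = -6094 (q = -9 + (21308 - 1*27393) = -9 + (21308 - 27393) = -9 - 6085 = -6094)
q/(((-1*335)*g)) = -6094/(-1*335*(-69)) = -6094/((-335*(-69))) = -6094/23115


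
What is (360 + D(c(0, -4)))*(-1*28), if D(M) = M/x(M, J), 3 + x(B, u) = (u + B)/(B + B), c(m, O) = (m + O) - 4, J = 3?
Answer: -437024/43 ≈ -10163.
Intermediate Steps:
c(m, O) = -4 + O + m (c(m, O) = (O + m) - 4 = -4 + O + m)
x(B, u) = -3 + (B + u)/(2*B) (x(B, u) = -3 + (u + B)/(B + B) = -3 + (B + u)/((2*B)) = -3 + (B + u)*(1/(2*B)) = -3 + (B + u)/(2*B))
D(M) = 2*M²/(3 - 5*M) (D(M) = M/(((3 - 5*M)/(2*M))) = M*(2*M/(3 - 5*M)) = 2*M²/(3 - 5*M))
(360 + D(c(0, -4)))*(-1*28) = (360 - 2*(-4 - 4 + 0)²/(-3 + 5*(-4 - 4 + 0)))*(-1*28) = (360 - 2*(-8)²/(-3 + 5*(-8)))*(-28) = (360 - 2*64/(-3 - 40))*(-28) = (360 - 2*64/(-43))*(-28) = (360 - 2*64*(-1/43))*(-28) = (360 + 128/43)*(-28) = (15608/43)*(-28) = -437024/43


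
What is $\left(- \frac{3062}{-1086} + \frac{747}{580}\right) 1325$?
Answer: $\frac{342804265}{62988} \approx 5442.4$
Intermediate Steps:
$\left(- \frac{3062}{-1086} + \frac{747}{580}\right) 1325 = \left(\left(-3062\right) \left(- \frac{1}{1086}\right) + 747 \cdot \frac{1}{580}\right) 1325 = \left(\frac{1531}{543} + \frac{747}{580}\right) 1325 = \frac{1293601}{314940} \cdot 1325 = \frac{342804265}{62988}$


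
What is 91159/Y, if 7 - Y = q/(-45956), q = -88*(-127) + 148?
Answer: 1047325751/83254 ≈ 12580.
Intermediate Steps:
q = 11324 (q = 11176 + 148 = 11324)
Y = 83254/11489 (Y = 7 - 11324/(-45956) = 7 - 11324*(-1)/45956 = 7 - 1*(-2831/11489) = 7 + 2831/11489 = 83254/11489 ≈ 7.2464)
91159/Y = 91159/(83254/11489) = 91159*(11489/83254) = 1047325751/83254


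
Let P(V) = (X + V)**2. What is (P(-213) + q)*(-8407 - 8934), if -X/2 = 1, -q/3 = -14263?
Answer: -1543591774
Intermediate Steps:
q = 42789 (q = -3*(-14263) = 42789)
X = -2 (X = -2*1 = -2)
P(V) = (-2 + V)**2
(P(-213) + q)*(-8407 - 8934) = ((-2 - 213)**2 + 42789)*(-8407 - 8934) = ((-215)**2 + 42789)*(-17341) = (46225 + 42789)*(-17341) = 89014*(-17341) = -1543591774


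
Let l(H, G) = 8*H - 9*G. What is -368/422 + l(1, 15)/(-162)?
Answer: -3011/34182 ≈ -0.088087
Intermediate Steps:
l(H, G) = -9*G + 8*H
-368/422 + l(1, 15)/(-162) = -368/422 + (-9*15 + 8*1)/(-162) = -368*1/422 + (-135 + 8)*(-1/162) = -184/211 - 127*(-1/162) = -184/211 + 127/162 = -3011/34182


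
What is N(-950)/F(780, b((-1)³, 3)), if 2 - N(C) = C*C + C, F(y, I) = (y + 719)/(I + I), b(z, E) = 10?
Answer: -18030960/1499 ≈ -12029.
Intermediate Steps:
F(y, I) = (719 + y)/(2*I) (F(y, I) = (719 + y)/((2*I)) = (719 + y)*(1/(2*I)) = (719 + y)/(2*I))
N(C) = 2 - C - C² (N(C) = 2 - (C*C + C) = 2 - (C² + C) = 2 - (C + C²) = 2 + (-C - C²) = 2 - C - C²)
N(-950)/F(780, b((-1)³, 3)) = (2 - 1*(-950) - 1*(-950)²)/(((½)*(719 + 780)/10)) = (2 + 950 - 1*902500)/(((½)*(⅒)*1499)) = (2 + 950 - 902500)/(1499/20) = -901548*20/1499 = -18030960/1499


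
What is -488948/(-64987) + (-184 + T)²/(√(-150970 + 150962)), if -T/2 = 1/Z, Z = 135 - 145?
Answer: 488948/64987 - 844561*I*√2/100 ≈ 7.5238 - 11944.0*I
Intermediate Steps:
Z = -10
T = ⅕ (T = -2/(-10) = -2*(-⅒) = ⅕ ≈ 0.20000)
-488948/(-64987) + (-184 + T)²/(√(-150970 + 150962)) = -488948/(-64987) + (-184 + ⅕)²/(√(-150970 + 150962)) = -488948*(-1/64987) + (-919/5)²/(√(-8)) = 488948/64987 + 844561/(25*((2*I*√2))) = 488948/64987 + 844561*(-I*√2/4)/25 = 488948/64987 - 844561*I*√2/100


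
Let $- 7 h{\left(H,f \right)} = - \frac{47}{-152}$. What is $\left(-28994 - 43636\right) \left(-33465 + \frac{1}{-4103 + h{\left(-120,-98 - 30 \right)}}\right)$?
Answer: $\frac{1178995609305930}{485071} \approx 2.4306 \cdot 10^{9}$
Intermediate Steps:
$h{\left(H,f \right)} = - \frac{47}{1064}$ ($h{\left(H,f \right)} = - \frac{\left(-47\right) \frac{1}{-152}}{7} = - \frac{\left(-47\right) \left(- \frac{1}{152}\right)}{7} = \left(- \frac{1}{7}\right) \frac{47}{152} = - \frac{47}{1064}$)
$\left(-28994 - 43636\right) \left(-33465 + \frac{1}{-4103 + h{\left(-120,-98 - 30 \right)}}\right) = \left(-28994 - 43636\right) \left(-33465 + \frac{1}{-4103 - \frac{47}{1064}}\right) = - 72630 \left(-33465 + \frac{1}{- \frac{4365639}{1064}}\right) = - 72630 \left(-33465 - \frac{1064}{4365639}\right) = \left(-72630\right) \left(- \frac{146096110199}{4365639}\right) = \frac{1178995609305930}{485071}$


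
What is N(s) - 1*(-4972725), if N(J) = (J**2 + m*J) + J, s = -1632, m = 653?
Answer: 6568821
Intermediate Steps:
N(J) = J**2 + 654*J (N(J) = (J**2 + 653*J) + J = J**2 + 654*J)
N(s) - 1*(-4972725) = -1632*(654 - 1632) - 1*(-4972725) = -1632*(-978) + 4972725 = 1596096 + 4972725 = 6568821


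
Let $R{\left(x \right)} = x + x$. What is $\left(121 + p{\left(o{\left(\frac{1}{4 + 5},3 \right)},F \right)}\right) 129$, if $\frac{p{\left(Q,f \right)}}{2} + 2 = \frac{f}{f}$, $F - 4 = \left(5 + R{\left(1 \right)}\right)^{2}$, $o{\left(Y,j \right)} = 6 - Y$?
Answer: $15351$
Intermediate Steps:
$R{\left(x \right)} = 2 x$
$F = 53$ ($F = 4 + \left(5 + 2 \cdot 1\right)^{2} = 4 + \left(5 + 2\right)^{2} = 4 + 7^{2} = 4 + 49 = 53$)
$p{\left(Q,f \right)} = -2$ ($p{\left(Q,f \right)} = -4 + 2 \frac{f}{f} = -4 + 2 \cdot 1 = -4 + 2 = -2$)
$\left(121 + p{\left(o{\left(\frac{1}{4 + 5},3 \right)},F \right)}\right) 129 = \left(121 - 2\right) 129 = 119 \cdot 129 = 15351$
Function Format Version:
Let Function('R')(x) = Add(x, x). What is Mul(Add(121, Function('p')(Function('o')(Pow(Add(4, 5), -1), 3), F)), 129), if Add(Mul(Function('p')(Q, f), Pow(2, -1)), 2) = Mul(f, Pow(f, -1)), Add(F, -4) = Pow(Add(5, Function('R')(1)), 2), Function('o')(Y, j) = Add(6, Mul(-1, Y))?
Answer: 15351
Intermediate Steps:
Function('R')(x) = Mul(2, x)
F = 53 (F = Add(4, Pow(Add(5, Mul(2, 1)), 2)) = Add(4, Pow(Add(5, 2), 2)) = Add(4, Pow(7, 2)) = Add(4, 49) = 53)
Function('p')(Q, f) = -2 (Function('p')(Q, f) = Add(-4, Mul(2, Mul(f, Pow(f, -1)))) = Add(-4, Mul(2, 1)) = Add(-4, 2) = -2)
Mul(Add(121, Function('p')(Function('o')(Pow(Add(4, 5), -1), 3), F)), 129) = Mul(Add(121, -2), 129) = Mul(119, 129) = 15351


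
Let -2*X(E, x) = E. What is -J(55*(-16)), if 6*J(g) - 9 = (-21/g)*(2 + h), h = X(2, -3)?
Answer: -2647/1760 ≈ -1.5040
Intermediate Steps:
X(E, x) = -E/2
h = -1 (h = -½*2 = -1)
J(g) = 3/2 - 7/(2*g) (J(g) = 3/2 + ((-21/g)*(2 - 1))/6 = 3/2 + (-21/g*1)/6 = 3/2 + (-21/g)/6 = 3/2 - 7/(2*g))
-J(55*(-16)) = -(-7 + 3*(55*(-16)))/(2*(55*(-16))) = -(-7 + 3*(-880))/(2*(-880)) = -(-1)*(-7 - 2640)/(2*880) = -(-1)*(-2647)/(2*880) = -1*2647/1760 = -2647/1760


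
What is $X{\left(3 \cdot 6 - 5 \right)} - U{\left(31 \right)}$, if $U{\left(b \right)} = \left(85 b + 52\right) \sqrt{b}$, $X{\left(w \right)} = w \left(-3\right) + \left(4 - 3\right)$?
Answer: $-38 - 2687 \sqrt{31} \approx -14999.0$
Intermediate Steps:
$X{\left(w \right)} = 1 - 3 w$ ($X{\left(w \right)} = - 3 w + \left(4 - 3\right) = - 3 w + 1 = 1 - 3 w$)
$U{\left(b \right)} = \sqrt{b} \left(52 + 85 b\right)$ ($U{\left(b \right)} = \left(52 + 85 b\right) \sqrt{b} = \sqrt{b} \left(52 + 85 b\right)$)
$X{\left(3 \cdot 6 - 5 \right)} - U{\left(31 \right)} = \left(1 - 3 \left(3 \cdot 6 - 5\right)\right) - \sqrt{31} \left(52 + 85 \cdot 31\right) = \left(1 - 3 \left(18 - 5\right)\right) - \sqrt{31} \left(52 + 2635\right) = \left(1 - 39\right) - \sqrt{31} \cdot 2687 = \left(1 - 39\right) - 2687 \sqrt{31} = -38 - 2687 \sqrt{31}$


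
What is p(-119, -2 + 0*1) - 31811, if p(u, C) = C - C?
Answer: -31811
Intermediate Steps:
p(u, C) = 0
p(-119, -2 + 0*1) - 31811 = 0 - 31811 = -31811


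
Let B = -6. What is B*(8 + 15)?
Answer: -138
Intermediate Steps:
B*(8 + 15) = -6*(8 + 15) = -6*23 = -138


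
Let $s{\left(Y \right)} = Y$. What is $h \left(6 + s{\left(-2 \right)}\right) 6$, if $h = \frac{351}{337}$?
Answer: $\frac{8424}{337} \approx 24.997$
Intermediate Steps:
$h = \frac{351}{337}$ ($h = 351 \cdot \frac{1}{337} = \frac{351}{337} \approx 1.0415$)
$h \left(6 + s{\left(-2 \right)}\right) 6 = \frac{351 \left(6 - 2\right) 6}{337} = \frac{351 \cdot 4 \cdot 6}{337} = \frac{351}{337} \cdot 24 = \frac{8424}{337}$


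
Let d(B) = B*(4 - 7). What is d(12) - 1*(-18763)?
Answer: 18727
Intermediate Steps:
d(B) = -3*B (d(B) = B*(-3) = -3*B)
d(12) - 1*(-18763) = -3*12 - 1*(-18763) = -36 + 18763 = 18727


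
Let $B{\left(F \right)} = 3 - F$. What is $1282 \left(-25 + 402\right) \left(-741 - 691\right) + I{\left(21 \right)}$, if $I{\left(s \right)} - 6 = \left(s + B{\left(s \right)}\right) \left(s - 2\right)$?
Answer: $-692105585$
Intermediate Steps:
$I{\left(s \right)} = 3 s$ ($I{\left(s \right)} = 6 + \left(s - \left(-3 + s\right)\right) \left(s - 2\right) = 6 + 3 \left(-2 + s\right) = 6 + \left(-6 + 3 s\right) = 3 s$)
$1282 \left(-25 + 402\right) \left(-741 - 691\right) + I{\left(21 \right)} = 1282 \left(-25 + 402\right) \left(-741 - 691\right) + 3 \cdot 21 = 1282 \cdot 377 \left(-1432\right) + 63 = 1282 \left(-539864\right) + 63 = -692105648 + 63 = -692105585$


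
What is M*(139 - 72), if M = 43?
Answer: 2881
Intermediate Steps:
M*(139 - 72) = 43*(139 - 72) = 43*67 = 2881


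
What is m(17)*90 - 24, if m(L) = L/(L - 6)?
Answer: 1266/11 ≈ 115.09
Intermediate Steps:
m(L) = L/(-6 + L)
m(17)*90 - 24 = (17/(-6 + 17))*90 - 24 = (17/11)*90 - 24 = 1530/11 - 24 = 1266/11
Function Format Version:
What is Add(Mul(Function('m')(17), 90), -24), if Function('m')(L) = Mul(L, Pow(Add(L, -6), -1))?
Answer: Rational(1266, 11) ≈ 115.09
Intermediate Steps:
Function('m')(L) = Mul(L, Pow(Add(-6, L), -1))
Add(Mul(Function('m')(17), 90), -24) = Add(Mul(Mul(17, Pow(Add(-6, 17), -1)), 90), -24) = Add(Mul(Mul(17, Pow(11, -1)), 90), -24) = Add(Mul(Mul(17, Rational(1, 11)), 90), -24) = Add(Mul(Rational(17, 11), 90), -24) = Add(Rational(1530, 11), -24) = Rational(1266, 11)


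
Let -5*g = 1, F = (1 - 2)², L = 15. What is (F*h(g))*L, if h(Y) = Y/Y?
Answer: 15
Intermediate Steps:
F = 1 (F = (-1)² = 1)
g = -⅕ (g = -⅕*1 = -⅕ ≈ -0.20000)
h(Y) = 1
(F*h(g))*L = (1*1)*15 = 1*15 = 15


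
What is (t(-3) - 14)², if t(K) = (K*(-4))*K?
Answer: 2500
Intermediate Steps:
t(K) = -4*K² (t(K) = (-4*K)*K = -4*K²)
(t(-3) - 14)² = (-4*(-3)² - 14)² = (-4*9 - 14)² = (-36 - 14)² = (-50)² = 2500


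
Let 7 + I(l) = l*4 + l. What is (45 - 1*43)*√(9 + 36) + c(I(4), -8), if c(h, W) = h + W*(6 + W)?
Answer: 29 + 6*√5 ≈ 42.416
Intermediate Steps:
I(l) = -7 + 5*l (I(l) = -7 + (l*4 + l) = -7 + (4*l + l) = -7 + 5*l)
(45 - 1*43)*√(9 + 36) + c(I(4), -8) = (45 - 1*43)*√(9 + 36) + ((-7 + 5*4) + (-8)² + 6*(-8)) = (45 - 43)*√45 + ((-7 + 20) + 64 - 48) = 2*(3*√5) + (13 + 64 - 48) = 6*√5 + 29 = 29 + 6*√5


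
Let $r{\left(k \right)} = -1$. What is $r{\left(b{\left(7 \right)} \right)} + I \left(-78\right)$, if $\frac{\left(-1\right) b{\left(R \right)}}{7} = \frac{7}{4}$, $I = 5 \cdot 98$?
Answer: $-38221$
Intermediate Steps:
$I = 490$
$b{\left(R \right)} = - \frac{49}{4}$ ($b{\left(R \right)} = - 7 \cdot \frac{7}{4} = - 7 \cdot 7 \cdot \frac{1}{4} = \left(-7\right) \frac{7}{4} = - \frac{49}{4}$)
$r{\left(b{\left(7 \right)} \right)} + I \left(-78\right) = -1 + 490 \left(-78\right) = -1 - 38220 = -38221$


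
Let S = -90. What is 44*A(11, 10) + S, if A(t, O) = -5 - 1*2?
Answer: -398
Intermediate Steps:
A(t, O) = -7 (A(t, O) = -5 - 2 = -7)
44*A(11, 10) + S = 44*(-7) - 90 = -308 - 90 = -398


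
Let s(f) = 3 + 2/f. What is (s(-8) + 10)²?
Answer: 2601/16 ≈ 162.56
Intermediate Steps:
(s(-8) + 10)² = ((3 + 2/(-8)) + 10)² = ((3 + 2*(-⅛)) + 10)² = ((3 - ¼) + 10)² = (11/4 + 10)² = (51/4)² = 2601/16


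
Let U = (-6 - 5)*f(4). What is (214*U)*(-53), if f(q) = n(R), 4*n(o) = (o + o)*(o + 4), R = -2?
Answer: -249524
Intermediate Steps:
n(o) = o*(4 + o)/2 (n(o) = ((o + o)*(o + 4))/4 = ((2*o)*(4 + o))/4 = (2*o*(4 + o))/4 = o*(4 + o)/2)
f(q) = -2 (f(q) = (½)*(-2)*(4 - 2) = (½)*(-2)*2 = -2)
U = 22 (U = (-6 - 5)*(-2) = -11*(-2) = 22)
(214*U)*(-53) = (214*22)*(-53) = 4708*(-53) = -249524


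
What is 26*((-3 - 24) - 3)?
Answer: -780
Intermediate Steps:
26*((-3 - 24) - 3) = 26*(-27 - 3) = 26*(-30) = -780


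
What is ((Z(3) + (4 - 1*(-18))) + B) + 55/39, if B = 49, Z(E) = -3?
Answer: 2707/39 ≈ 69.410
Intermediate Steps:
((Z(3) + (4 - 1*(-18))) + B) + 55/39 = ((-3 + (4 - 1*(-18))) + 49) + 55/39 = ((-3 + (4 + 18)) + 49) + (1/39)*55 = ((-3 + 22) + 49) + 55/39 = (19 + 49) + 55/39 = 68 + 55/39 = 2707/39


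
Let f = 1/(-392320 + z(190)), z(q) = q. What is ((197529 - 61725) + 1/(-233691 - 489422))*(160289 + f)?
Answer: 6172378076568217312219/283554300690 ≈ 2.1768e+10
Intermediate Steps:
f = -1/392130 (f = 1/(-392320 + 190) = 1/(-392130) = -1/392130 ≈ -2.5502e-6)
((197529 - 61725) + 1/(-233691 - 489422))*(160289 + f) = ((197529 - 61725) + 1/(-233691 - 489422))*(160289 - 1/392130) = (135804 + 1/(-723113))*(62854125569/392130) = (135804 - 1/723113)*(62854125569/392130) = (98201637851/723113)*(62854125569/392130) = 6172378076568217312219/283554300690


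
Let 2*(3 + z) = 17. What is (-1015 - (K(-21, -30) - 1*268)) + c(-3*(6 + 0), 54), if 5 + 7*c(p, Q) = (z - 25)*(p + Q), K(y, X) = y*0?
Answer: -848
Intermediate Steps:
z = 11/2 (z = -3 + (½)*17 = -3 + 17/2 = 11/2 ≈ 5.5000)
K(y, X) = 0
c(p, Q) = -5/7 - 39*Q/14 - 39*p/14 (c(p, Q) = -5/7 + ((11/2 - 25)*(p + Q))/7 = -5/7 + (-39*(Q + p)/2)/7 = -5/7 + (-39*Q/2 - 39*p/2)/7 = -5/7 + (-39*Q/14 - 39*p/14) = -5/7 - 39*Q/14 - 39*p/14)
(-1015 - (K(-21, -30) - 1*268)) + c(-3*(6 + 0), 54) = (-1015 - (0 - 1*268)) + (-5/7 - 39/14*54 - (-117)*(6 + 0)/14) = (-1015 - (0 - 268)) + (-5/7 - 1053/7 - (-117)*6/14) = (-1015 - 1*(-268)) + (-5/7 - 1053/7 - 39/14*(-18)) = (-1015 + 268) + (-5/7 - 1053/7 + 351/7) = -747 - 101 = -848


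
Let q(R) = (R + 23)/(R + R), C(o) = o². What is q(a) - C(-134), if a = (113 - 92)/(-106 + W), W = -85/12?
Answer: -9080783/504 ≈ -18017.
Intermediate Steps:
W = -85/12 (W = -85*1/12 = -85/12 ≈ -7.0833)
a = -252/1357 (a = (113 - 92)/(-106 - 85/12) = 21/(-1357/12) = 21*(-12/1357) = -252/1357 ≈ -0.18570)
q(R) = (23 + R)/(2*R) (q(R) = (23 + R)/((2*R)) = (23 + R)*(1/(2*R)) = (23 + R)/(2*R))
q(a) - C(-134) = (23 - 252/1357)/(2*(-252/1357)) - 1*(-134)² = (½)*(-1357/252)*(30959/1357) - 1*17956 = -30959/504 - 17956 = -9080783/504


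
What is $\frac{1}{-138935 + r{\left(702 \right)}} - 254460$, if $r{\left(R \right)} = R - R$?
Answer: $- \frac{35353400101}{138935} \approx -2.5446 \cdot 10^{5}$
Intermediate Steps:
$r{\left(R \right)} = 0$
$\frac{1}{-138935 + r{\left(702 \right)}} - 254460 = \frac{1}{-138935 + 0} - 254460 = \frac{1}{-138935} - 254460 = - \frac{1}{138935} - 254460 = - \frac{35353400101}{138935}$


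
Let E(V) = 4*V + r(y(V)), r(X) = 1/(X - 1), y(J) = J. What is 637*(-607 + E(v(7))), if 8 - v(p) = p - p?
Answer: -366184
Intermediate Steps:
v(p) = 8 (v(p) = 8 - (p - p) = 8 - 1*0 = 8 + 0 = 8)
r(X) = 1/(-1 + X)
E(V) = 1/(-1 + V) + 4*V (E(V) = 4*V + 1/(-1 + V) = 1/(-1 + V) + 4*V)
637*(-607 + E(v(7))) = 637*(-607 + (1 + 4*8*(-1 + 8))/(-1 + 8)) = 637*(-607 + (1 + 4*8*7)/7) = 637*(-607 + (1 + 224)/7) = 637*(-607 + (⅐)*225) = 637*(-607 + 225/7) = 637*(-4024/7) = -366184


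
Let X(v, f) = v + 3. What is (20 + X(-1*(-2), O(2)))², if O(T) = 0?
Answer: 625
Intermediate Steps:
X(v, f) = 3 + v
(20 + X(-1*(-2), O(2)))² = (20 + (3 - 1*(-2)))² = (20 + (3 + 2))² = (20 + 5)² = 25² = 625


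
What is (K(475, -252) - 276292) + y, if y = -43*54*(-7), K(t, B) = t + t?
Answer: -259088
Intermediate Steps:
K(t, B) = 2*t
y = 16254 (y = -2322*(-7) = 16254)
(K(475, -252) - 276292) + y = (2*475 - 276292) + 16254 = (950 - 276292) + 16254 = -275342 + 16254 = -259088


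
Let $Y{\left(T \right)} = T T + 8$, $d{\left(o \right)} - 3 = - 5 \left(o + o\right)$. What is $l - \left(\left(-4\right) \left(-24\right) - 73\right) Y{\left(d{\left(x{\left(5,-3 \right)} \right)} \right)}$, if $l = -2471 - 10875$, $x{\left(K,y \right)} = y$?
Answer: $-38577$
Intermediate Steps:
$d{\left(o \right)} = 3 - 10 o$ ($d{\left(o \right)} = 3 - 5 \left(o + o\right) = 3 - 5 \cdot 2 o = 3 - 10 o$)
$l = -13346$
$Y{\left(T \right)} = 8 + T^{2}$ ($Y{\left(T \right)} = T^{2} + 8 = 8 + T^{2}$)
$l - \left(\left(-4\right) \left(-24\right) - 73\right) Y{\left(d{\left(x{\left(5,-3 \right)} \right)} \right)} = -13346 - \left(\left(-4\right) \left(-24\right) - 73\right) \left(8 + \left(3 - -30\right)^{2}\right) = -13346 - \left(96 - 73\right) \left(8 + \left(3 + 30\right)^{2}\right) = -13346 - 23 \left(8 + 33^{2}\right) = -13346 - 23 \left(8 + 1089\right) = -13346 - 23 \cdot 1097 = -13346 - 25231 = -38577$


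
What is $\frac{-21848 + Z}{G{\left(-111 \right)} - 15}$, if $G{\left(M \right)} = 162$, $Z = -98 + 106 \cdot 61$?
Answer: $- \frac{5160}{49} \approx -105.31$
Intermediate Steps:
$Z = 6368$ ($Z = -98 + 6466 = 6368$)
$\frac{-21848 + Z}{G{\left(-111 \right)} - 15} = \frac{-21848 + 6368}{162 - 15} = - \frac{15480}{147} = \left(-15480\right) \frac{1}{147} = - \frac{5160}{49}$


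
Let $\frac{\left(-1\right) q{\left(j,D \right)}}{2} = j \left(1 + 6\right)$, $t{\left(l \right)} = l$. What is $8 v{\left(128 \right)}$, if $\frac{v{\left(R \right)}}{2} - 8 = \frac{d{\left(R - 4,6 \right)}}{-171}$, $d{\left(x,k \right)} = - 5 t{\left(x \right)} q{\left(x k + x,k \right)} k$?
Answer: $- \frac{241088384}{57} \approx -4.2296 \cdot 10^{6}$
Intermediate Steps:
$q{\left(j,D \right)} = - 14 j$ ($q{\left(j,D \right)} = - 2 j \left(1 + 6\right) = - 2 j 7 = - 2 \cdot 7 j = - 14 j$)
$d{\left(x,k \right)} = - 5 k x \left(- 14 x - 14 k x\right)$ ($d{\left(x,k \right)} = - 5 x \left(- 14 \left(x k + x\right)\right) k = - 5 x \left(- 14 \left(k x + x\right)\right) k = - 5 x \left(- 14 \left(x + k x\right)\right) k = - 5 x \left(- 14 x - 14 k x\right) k = - 5 k x \left(- 14 x - 14 k x\right)$)
$v{\left(R \right)} = 16 - \frac{1960 \left(-4 + R\right)^{2}}{57}$ ($v{\left(R \right)} = 16 + 2 \frac{70 \cdot 6 \left(R - 4\right)^{2} \left(1 + 6\right)}{-171} = 16 + 2 \cdot 70 \cdot 6 \left(R - 4\right)^{2} \cdot 7 \left(- \frac{1}{171}\right) = 16 + 2 \cdot 70 \cdot 6 \left(-4 + R\right)^{2} \cdot 7 \left(- \frac{1}{171}\right) = 16 + 2 \cdot 2940 \left(-4 + R\right)^{2} \left(- \frac{1}{171}\right) = 16 + 2 \left(- \frac{980 \left(-4 + R\right)^{2}}{57}\right) = 16 - \frac{1960 \left(-4 + R\right)^{2}}{57}$)
$8 v{\left(128 \right)} = 8 \left(16 - \frac{1960 \left(-4 + 128\right)^{2}}{57}\right) = 8 \left(16 - \frac{1960 \cdot 124^{2}}{57}\right) = 8 \left(16 - \frac{30136960}{57}\right) = 8 \left(- \frac{30136048}{57}\right) = - \frac{241088384}{57}$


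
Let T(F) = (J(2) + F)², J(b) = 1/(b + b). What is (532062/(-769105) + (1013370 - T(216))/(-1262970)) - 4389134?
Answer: -13642929405939397123/3108340933920 ≈ -4.3891e+6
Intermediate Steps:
J(b) = 1/(2*b)
T(F) = (¼ + F)² (T(F) = ((½)/2 + F)² = ((½)*(½) + F)² = (¼ + F)²)
(532062/(-769105) + (1013370 - T(216))/(-1262970)) - 4389134 = (532062/(-769105) + (1013370 - (1 + 4*216)²/16)/(-1262970)) - 4389134 = (532062*(-1/769105) + (1013370 - (1 + 864)²/16)*(-1/1262970)) - 4389134 = (-532062/769105 + (1013370 - 865²/16)*(-1/1262970)) - 4389134 = (-532062/769105 + (1013370 - 748225/16)*(-1/1262970)) - 4389134 = (-532062/769105 + (15465695/16)*(-1/1262970)) - 4389134 = (-532062/769105 - 3093139/4041504) - 4389134 = -4529279371843/3108340933920 - 4389134 = -13642929405939397123/3108340933920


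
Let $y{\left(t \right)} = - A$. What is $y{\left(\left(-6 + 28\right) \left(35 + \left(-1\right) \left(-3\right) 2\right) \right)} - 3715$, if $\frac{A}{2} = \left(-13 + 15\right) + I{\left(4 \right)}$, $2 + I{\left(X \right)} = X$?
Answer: $-3723$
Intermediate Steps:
$I{\left(X \right)} = -2 + X$
$A = 8$ ($A = 2 \left(\left(-13 + 15\right) + \left(-2 + 4\right)\right) = 2 \left(2 + 2\right) = 2 \cdot 4 = 8$)
$y{\left(t \right)} = -8$ ($y{\left(t \right)} = \left(-1\right) 8 = -8$)
$y{\left(\left(-6 + 28\right) \left(35 + \left(-1\right) \left(-3\right) 2\right) \right)} - 3715 = -8 - 3715 = -3723$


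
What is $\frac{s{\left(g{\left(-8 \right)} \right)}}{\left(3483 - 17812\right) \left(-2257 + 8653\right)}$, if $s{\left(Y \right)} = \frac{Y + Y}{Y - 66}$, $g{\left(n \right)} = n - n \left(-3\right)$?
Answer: $- \frac{8}{1122691479} \approx -7.1257 \cdot 10^{-9}$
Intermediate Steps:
$g{\left(n \right)} = 4 n$ ($g{\left(n \right)} = n - - 3 n = n + 3 n = 4 n$)
$s{\left(Y \right)} = \frac{2 Y}{-66 + Y}$
$\frac{s{\left(g{\left(-8 \right)} \right)}}{\left(3483 - 17812\right) \left(-2257 + 8653\right)} = \frac{2 \cdot 4 \left(-8\right) \frac{1}{-66 + 4 \left(-8\right)}}{\left(3483 - 17812\right) \left(-2257 + 8653\right)} = \frac{2 \left(-32\right) \frac{1}{-66 - 32}}{\left(-14329\right) 6396} = \frac{2 \left(-32\right) \frac{1}{-98}}{-91648284} = 2 \left(-32\right) \left(- \frac{1}{98}\right) \left(- \frac{1}{91648284}\right) = \frac{32}{49} \left(- \frac{1}{91648284}\right) = - \frac{8}{1122691479}$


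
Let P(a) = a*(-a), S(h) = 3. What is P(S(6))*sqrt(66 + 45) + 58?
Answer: 58 - 9*sqrt(111) ≈ -36.821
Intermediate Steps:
P(a) = -a**2
P(S(6))*sqrt(66 + 45) + 58 = (-1*3**2)*sqrt(66 + 45) + 58 = (-1*9)*sqrt(111) + 58 = -9*sqrt(111) + 58 = 58 - 9*sqrt(111)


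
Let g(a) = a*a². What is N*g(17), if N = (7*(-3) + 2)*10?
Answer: -933470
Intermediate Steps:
g(a) = a³
N = -190 (N = (-21 + 2)*10 = -19*10 = -190)
N*g(17) = -190*17³ = -190*4913 = -933470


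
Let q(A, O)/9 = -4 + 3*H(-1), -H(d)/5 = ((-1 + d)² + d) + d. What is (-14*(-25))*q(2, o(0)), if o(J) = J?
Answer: -107100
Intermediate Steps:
H(d) = -10*d - 5*(-1 + d)² (H(d) = -5*(((-1 + d)² + d) + d) = -5*((d + (-1 + d)²) + d) = -5*((-1 + d)² + 2*d) = -10*d - 5*(-1 + d)²)
q(A, O) = -306 (q(A, O) = 9*(-4 + 3*(-5 - 5*(-1)²)) = 9*(-4 + 3*(-5 - 5*1)) = 9*(-4 + 3*(-5 - 5)) = 9*(-4 + 3*(-10)) = 9*(-4 - 30) = 9*(-34) = -306)
(-14*(-25))*q(2, o(0)) = -14*(-25)*(-306) = 350*(-306) = -107100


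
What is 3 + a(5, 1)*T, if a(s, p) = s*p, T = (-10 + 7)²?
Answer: 48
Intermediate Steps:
T = 9 (T = (-3)² = 9)
a(s, p) = p*s
3 + a(5, 1)*T = 3 + (1*5)*9 = 3 + 5*9 = 3 + 45 = 48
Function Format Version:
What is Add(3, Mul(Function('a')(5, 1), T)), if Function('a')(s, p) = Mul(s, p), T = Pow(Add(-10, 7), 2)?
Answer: 48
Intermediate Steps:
T = 9 (T = Pow(-3, 2) = 9)
Function('a')(s, p) = Mul(p, s)
Add(3, Mul(Function('a')(5, 1), T)) = Add(3, Mul(Mul(1, 5), 9)) = Add(3, Mul(5, 9)) = Add(3, 45) = 48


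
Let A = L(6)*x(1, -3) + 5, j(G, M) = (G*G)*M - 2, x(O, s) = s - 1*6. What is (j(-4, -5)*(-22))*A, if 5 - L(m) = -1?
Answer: -88396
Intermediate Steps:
x(O, s) = -6 + s (x(O, s) = s - 6 = -6 + s)
L(m) = 6 (L(m) = 5 - 1*(-1) = 5 + 1 = 6)
j(G, M) = -2 + M*G**2 (j(G, M) = G**2*M - 2 = M*G**2 - 2 = -2 + M*G**2)
A = -49 (A = 6*(-6 - 3) + 5 = 6*(-9) + 5 = -54 + 5 = -49)
(j(-4, -5)*(-22))*A = ((-2 - 5*(-4)**2)*(-22))*(-49) = ((-2 - 5*16)*(-22))*(-49) = ((-2 - 80)*(-22))*(-49) = -82*(-22)*(-49) = 1804*(-49) = -88396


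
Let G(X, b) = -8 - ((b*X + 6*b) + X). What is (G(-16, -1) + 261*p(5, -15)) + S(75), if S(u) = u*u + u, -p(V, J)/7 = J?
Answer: 33103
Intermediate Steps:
p(V, J) = -7*J
S(u) = u + u**2 (S(u) = u**2 + u = u + u**2)
G(X, b) = -8 - X - 6*b - X*b (G(X, b) = -8 - ((X*b + 6*b) + X) = -8 - ((6*b + X*b) + X) = -8 - (X + 6*b + X*b) = -8 + (-X - 6*b - X*b) = -8 - X - 6*b - X*b)
(G(-16, -1) + 261*p(5, -15)) + S(75) = ((-8 - 1*(-16) - 6*(-1) - 1*(-16)*(-1)) + 261*(-7*(-15))) + 75*(1 + 75) = ((-8 + 16 + 6 - 16) + 261*105) + 75*76 = (-2 + 27405) + 5700 = 27403 + 5700 = 33103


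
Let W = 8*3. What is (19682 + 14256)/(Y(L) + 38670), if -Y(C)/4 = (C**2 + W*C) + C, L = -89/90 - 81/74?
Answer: 47041886025/53865696703 ≈ 0.87332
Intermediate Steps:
W = 24
L = -3469/1665 (L = -89*1/90 - 81*1/74 = -89/90 - 81/74 = -3469/1665 ≈ -2.0835)
Y(C) = -100*C - 4*C**2 (Y(C) = -4*((C**2 + 24*C) + C) = -4*(C**2 + 25*C) = -100*C - 4*C**2)
(19682 + 14256)/(Y(L) + 38670) = (19682 + 14256)/(-4*(-3469/1665)*(25 - 3469/1665) + 38670) = 33938/(-4*(-3469/1665)*38156/1665 + 38670) = 33938/(529452656/2772225 + 38670) = 33938/(107731393406/2772225) = 33938*(2772225/107731393406) = 47041886025/53865696703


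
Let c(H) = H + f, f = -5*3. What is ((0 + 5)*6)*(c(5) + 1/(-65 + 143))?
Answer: -3895/13 ≈ -299.62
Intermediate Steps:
f = -15
c(H) = -15 + H (c(H) = H - 15 = -15 + H)
((0 + 5)*6)*(c(5) + 1/(-65 + 143)) = ((0 + 5)*6)*((-15 + 5) + 1/(-65 + 143)) = (5*6)*(-10 + 1/78) = 30*(-10 + 1/78) = 30*(-779/78) = -3895/13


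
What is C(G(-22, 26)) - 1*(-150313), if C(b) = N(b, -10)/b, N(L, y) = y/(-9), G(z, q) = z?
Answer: 14880982/99 ≈ 1.5031e+5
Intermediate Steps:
N(L, y) = -y/9 (N(L, y) = y*(-1/9) = -y/9)
C(b) = 10/(9*b) (C(b) = (-1/9*(-10))/b = 10/(9*b))
C(G(-22, 26)) - 1*(-150313) = (10/9)/(-22) - 1*(-150313) = (10/9)*(-1/22) + 150313 = -5/99 + 150313 = 14880982/99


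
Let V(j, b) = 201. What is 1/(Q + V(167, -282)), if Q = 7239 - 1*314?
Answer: 1/7126 ≈ 0.00014033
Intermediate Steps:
Q = 6925 (Q = 7239 - 314 = 6925)
1/(Q + V(167, -282)) = 1/(6925 + 201) = 1/7126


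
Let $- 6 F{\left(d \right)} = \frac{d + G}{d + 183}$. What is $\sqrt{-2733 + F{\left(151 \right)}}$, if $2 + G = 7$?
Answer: $\frac{2 i \sqrt{19055702}}{167} \approx 52.279 i$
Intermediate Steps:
$G = 5$ ($G = -2 + 7 = 5$)
$F{\left(d \right)} = - \frac{5 + d}{6 \left(183 + d\right)}$ ($F{\left(d \right)} = - \frac{\left(d + 5\right) \frac{1}{d + 183}}{6} = - \frac{\left(5 + d\right) \frac{1}{183 + d}}{6} = - \frac{\frac{1}{183 + d} \left(5 + d\right)}{6} = - \frac{5 + d}{6 \left(183 + d\right)}$)
$\sqrt{-2733 + F{\left(151 \right)}} = \sqrt{-2733 + \frac{-5 - 151}{6 \left(183 + 151\right)}} = \sqrt{-2733 + \frac{-5 - 151}{6 \cdot 334}} = \sqrt{-2733 + \frac{1}{6} \cdot \frac{1}{334} \left(-156\right)} = \sqrt{-2733 - \frac{13}{167}} = \sqrt{- \frac{456424}{167}} = \frac{2 i \sqrt{19055702}}{167}$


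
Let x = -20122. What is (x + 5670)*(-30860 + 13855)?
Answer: 245756260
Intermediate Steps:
(x + 5670)*(-30860 + 13855) = (-20122 + 5670)*(-30860 + 13855) = -14452*(-17005) = 245756260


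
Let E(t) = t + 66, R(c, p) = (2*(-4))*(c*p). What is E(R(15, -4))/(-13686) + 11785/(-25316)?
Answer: -29185341/57745796 ≈ -0.50541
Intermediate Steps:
R(c, p) = -8*c*p
E(t) = 66 + t
E(R(15, -4))/(-13686) + 11785/(-25316) = (66 - 8*15*(-4))/(-13686) + 11785/(-25316) = (66 + 480)*(-1/13686) + 11785*(-1/25316) = 546*(-1/13686) - 11785/25316 = -91/2281 - 11785/25316 = -29185341/57745796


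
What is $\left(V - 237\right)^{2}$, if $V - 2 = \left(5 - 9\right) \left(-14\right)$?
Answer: $32041$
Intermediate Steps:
$V = 58$ ($V = 2 + \left(5 - 9\right) \left(-14\right) = 2 - -56 = 2 + 56 = 58$)
$\left(V - 237\right)^{2} = \left(58 - 237\right)^{2} = \left(-179\right)^{2} = 32041$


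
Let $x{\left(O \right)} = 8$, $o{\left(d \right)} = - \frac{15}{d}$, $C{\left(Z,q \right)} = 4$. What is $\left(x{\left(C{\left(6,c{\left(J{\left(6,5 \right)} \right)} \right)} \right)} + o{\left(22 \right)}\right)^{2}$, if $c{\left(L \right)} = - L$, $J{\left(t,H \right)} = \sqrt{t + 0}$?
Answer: $\frac{25921}{484} \approx 53.556$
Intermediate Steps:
$J{\left(t,H \right)} = \sqrt{t}$
$\left(x{\left(C{\left(6,c{\left(J{\left(6,5 \right)} \right)} \right)} \right)} + o{\left(22 \right)}\right)^{2} = \left(8 - \frac{15}{22}\right)^{2} = \left(\frac{161}{22}\right)^{2} = \frac{25921}{484}$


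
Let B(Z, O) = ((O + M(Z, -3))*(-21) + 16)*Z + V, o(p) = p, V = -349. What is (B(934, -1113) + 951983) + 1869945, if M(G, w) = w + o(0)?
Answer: 24725747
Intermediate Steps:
M(G, w) = w (M(G, w) = w + 0 = w)
B(Z, O) = -349 + Z*(79 - 21*O) (B(Z, O) = ((O - 3)*(-21) + 16)*Z - 349 = ((-3 + O)*(-21) + 16)*Z - 349 = ((63 - 21*O) + 16)*Z - 349 = (79 - 21*O)*Z - 349 = Z*(79 - 21*O) - 349 = -349 + Z*(79 - 21*O))
(B(934, -1113) + 951983) + 1869945 = ((-349 + 79*934 - 21*(-1113)*934) + 951983) + 1869945 = ((-349 + 73786 + 21830382) + 951983) + 1869945 = (21903819 + 951983) + 1869945 = 22855802 + 1869945 = 24725747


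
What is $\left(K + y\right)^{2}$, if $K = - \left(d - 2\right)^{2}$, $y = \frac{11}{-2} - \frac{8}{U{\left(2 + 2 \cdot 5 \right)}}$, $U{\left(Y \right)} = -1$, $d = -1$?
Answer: $\frac{169}{4} \approx 42.25$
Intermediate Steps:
$y = \frac{5}{2}$ ($y = \frac{11}{-2} - \frac{8}{-1} = 11 \left(- \frac{1}{2}\right) - -8 = - \frac{11}{2} + 8 = \frac{5}{2} \approx 2.5$)
$K = -9$ ($K = - \left(-1 - 2\right)^{2} = - \left(-3\right)^{2} = \left(-1\right) 9 = -9$)
$\left(K + y\right)^{2} = \left(-9 + \frac{5}{2}\right)^{2} = \left(- \frac{13}{2}\right)^{2} = \frac{169}{4}$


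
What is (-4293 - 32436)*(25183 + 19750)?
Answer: -1650344157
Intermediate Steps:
(-4293 - 32436)*(25183 + 19750) = -36729*44933 = -1650344157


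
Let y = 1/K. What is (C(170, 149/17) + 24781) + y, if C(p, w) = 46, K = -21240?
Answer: 527325479/21240 ≈ 24827.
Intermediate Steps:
y = -1/21240 (y = 1/(-21240) = -1/21240 ≈ -4.7081e-5)
(C(170, 149/17) + 24781) + y = (46 + 24781) - 1/21240 = 24827 - 1/21240 = 527325479/21240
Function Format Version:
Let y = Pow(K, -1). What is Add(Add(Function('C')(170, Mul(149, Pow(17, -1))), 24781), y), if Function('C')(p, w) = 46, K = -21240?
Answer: Rational(527325479, 21240) ≈ 24827.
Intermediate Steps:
y = Rational(-1, 21240) (y = Pow(-21240, -1) = Rational(-1, 21240) ≈ -4.7081e-5)
Add(Add(Function('C')(170, Mul(149, Pow(17, -1))), 24781), y) = Add(Add(46, 24781), Rational(-1, 21240)) = Add(24827, Rational(-1, 21240)) = Rational(527325479, 21240)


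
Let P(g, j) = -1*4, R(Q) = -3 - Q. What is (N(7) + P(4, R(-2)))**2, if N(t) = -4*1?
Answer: 64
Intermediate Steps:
P(g, j) = -4
N(t) = -4
(N(7) + P(4, R(-2)))**2 = (-4 - 4)**2 = (-8)**2 = 64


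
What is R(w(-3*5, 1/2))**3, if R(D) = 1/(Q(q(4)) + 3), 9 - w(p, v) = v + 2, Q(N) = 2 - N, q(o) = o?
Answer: 1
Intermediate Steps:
w(p, v) = 7 - v (w(p, v) = 9 - (v + 2) = 9 - (2 + v) = 9 + (-2 - v) = 7 - v)
R(D) = 1 (R(D) = 1/((2 - 1*4) + 3) = 1/((2 - 4) + 3) = 1/(-2 + 3) = 1/1 = 1)
R(w(-3*5, 1/2))**3 = 1**3 = 1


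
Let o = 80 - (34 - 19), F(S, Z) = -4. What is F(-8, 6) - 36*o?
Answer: -2344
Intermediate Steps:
o = 65 (o = 80 - 1*15 = 80 - 15 = 65)
F(-8, 6) - 36*o = -4 - 36*65 = -4 - 2340 = -2344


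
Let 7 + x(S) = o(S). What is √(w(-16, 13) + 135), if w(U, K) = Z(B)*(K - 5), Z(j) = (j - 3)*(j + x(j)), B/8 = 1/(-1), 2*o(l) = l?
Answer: √1807 ≈ 42.509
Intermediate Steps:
o(l) = l/2
x(S) = -7 + S/2
B = -8 (B = 8*(1/(-1)) = 8*(1*(-1)) = 8*(-1) = -8)
Z(j) = (-7 + 3*j/2)*(-3 + j) (Z(j) = (j - 3)*(j + (-7 + j/2)) = (-3 + j)*(-7 + 3*j/2) = (-7 + 3*j/2)*(-3 + j))
w(U, K) = -1045 + 209*K (w(U, K) = (21 - 23/2*(-8) + (3/2)*(-8)²)*(K - 5) = (21 + 92 + (3/2)*64)*(-5 + K) = (21 + 92 + 96)*(-5 + K) = 209*(-5 + K) = -1045 + 209*K)
√(w(-16, 13) + 135) = √((-1045 + 209*13) + 135) = √((-1045 + 2717) + 135) = √(1672 + 135) = √1807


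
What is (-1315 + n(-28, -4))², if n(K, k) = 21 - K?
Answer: 1602756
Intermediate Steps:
(-1315 + n(-28, -4))² = (-1315 + (21 - 1*(-28)))² = (-1315 + (21 + 28))² = (-1315 + 49)² = (-1266)² = 1602756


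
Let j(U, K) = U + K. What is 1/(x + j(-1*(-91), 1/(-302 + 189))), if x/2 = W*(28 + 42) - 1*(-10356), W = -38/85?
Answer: 1921/39842314 ≈ 4.8215e-5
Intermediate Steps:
W = -38/85 (W = -38*1/85 = -38/85 ≈ -0.44706)
x = 351040/17 (x = 2*(-38*(28 + 42)/85 - 1*(-10356)) = 2*(-38/85*70 + 10356) = 2*(-532/17 + 10356) = 2*(175520/17) = 351040/17 ≈ 20649.)
j(U, K) = K + U
1/(x + j(-1*(-91), 1/(-302 + 189))) = 1/(351040/17 + (1/(-302 + 189) - 1*(-91))) = 1/(351040/17 + (1/(-113) + 91)) = 1/(351040/17 + (-1/113 + 91)) = 1/(351040/17 + 10282/113) = 1/(39842314/1921) = 1921/39842314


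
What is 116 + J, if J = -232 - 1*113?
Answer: -229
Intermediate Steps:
J = -345 (J = -232 - 113 = -345)
116 + J = 116 - 345 = -229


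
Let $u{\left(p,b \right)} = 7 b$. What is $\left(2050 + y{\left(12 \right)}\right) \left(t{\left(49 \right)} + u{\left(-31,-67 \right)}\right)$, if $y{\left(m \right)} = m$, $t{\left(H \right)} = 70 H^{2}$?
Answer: $345593262$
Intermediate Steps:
$\left(2050 + y{\left(12 \right)}\right) \left(t{\left(49 \right)} + u{\left(-31,-67 \right)}\right) = \left(2050 + 12\right) \left(70 \cdot 49^{2} + 7 \left(-67\right)\right) = 2062 \left(70 \cdot 2401 - 469\right) = 2062 \left(168070 - 469\right) = 2062 \cdot 167601 = 345593262$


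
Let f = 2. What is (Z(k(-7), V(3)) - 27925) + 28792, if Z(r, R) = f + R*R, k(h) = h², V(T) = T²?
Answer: 950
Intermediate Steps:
Z(r, R) = 2 + R² (Z(r, R) = 2 + R*R = 2 + R²)
(Z(k(-7), V(3)) - 27925) + 28792 = ((2 + (3²)²) - 27925) + 28792 = ((2 + 9²) - 27925) + 28792 = ((2 + 81) - 27925) + 28792 = (83 - 27925) + 28792 = -27842 + 28792 = 950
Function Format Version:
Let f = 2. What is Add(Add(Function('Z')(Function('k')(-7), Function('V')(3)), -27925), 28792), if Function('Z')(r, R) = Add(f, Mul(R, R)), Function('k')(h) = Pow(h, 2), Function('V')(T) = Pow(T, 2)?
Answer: 950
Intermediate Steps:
Function('Z')(r, R) = Add(2, Pow(R, 2)) (Function('Z')(r, R) = Add(2, Mul(R, R)) = Add(2, Pow(R, 2)))
Add(Add(Function('Z')(Function('k')(-7), Function('V')(3)), -27925), 28792) = Add(Add(Add(2, Pow(Pow(3, 2), 2)), -27925), 28792) = Add(Add(Add(2, Pow(9, 2)), -27925), 28792) = Add(Add(Add(2, 81), -27925), 28792) = Add(Add(83, -27925), 28792) = Add(-27842, 28792) = 950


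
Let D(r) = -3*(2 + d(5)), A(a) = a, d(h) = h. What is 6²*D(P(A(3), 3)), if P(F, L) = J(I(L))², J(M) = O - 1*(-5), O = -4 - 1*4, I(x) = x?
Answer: -756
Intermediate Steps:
O = -8 (O = -4 - 4 = -8)
J(M) = -3 (J(M) = -8 - 1*(-5) = -8 + 5 = -3)
P(F, L) = 9 (P(F, L) = (-3)² = 9)
D(r) = -21 (D(r) = -3*(2 + 5) = -3*7 = -21)
6²*D(P(A(3), 3)) = 6²*(-21) = 36*(-21) = -756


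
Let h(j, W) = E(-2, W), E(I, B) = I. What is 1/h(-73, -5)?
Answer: -½ ≈ -0.50000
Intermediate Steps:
h(j, W) = -2
1/h(-73, -5) = 1/(-2) = -½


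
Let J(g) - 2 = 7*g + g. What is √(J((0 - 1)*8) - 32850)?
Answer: 44*I*√17 ≈ 181.42*I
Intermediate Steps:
J(g) = 2 + 8*g (J(g) = 2 + (7*g + g) = 2 + 8*g)
√(J((0 - 1)*8) - 32850) = √((2 + 8*((0 - 1)*8)) - 32850) = √((2 + 8*(-1*8)) - 32850) = √((2 + 8*(-8)) - 32850) = √((2 - 64) - 32850) = √(-62 - 32850) = √(-32912) = 44*I*√17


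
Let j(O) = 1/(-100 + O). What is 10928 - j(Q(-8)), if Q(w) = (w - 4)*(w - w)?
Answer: 1092801/100 ≈ 10928.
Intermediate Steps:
Q(w) = 0 (Q(w) = (-4 + w)*0 = 0)
10928 - j(Q(-8)) = 10928 - 1/(-100 + 0) = 10928 - 1/(-100) = 10928 - 1*(-1/100) = 10928 + 1/100 = 1092801/100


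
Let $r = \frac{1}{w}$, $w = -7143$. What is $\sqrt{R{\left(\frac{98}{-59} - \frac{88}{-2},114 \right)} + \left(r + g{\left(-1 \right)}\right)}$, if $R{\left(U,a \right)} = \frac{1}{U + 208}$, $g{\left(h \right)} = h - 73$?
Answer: $\frac{i \sqrt{823628541642888030}}{105502110} \approx 8.6021 i$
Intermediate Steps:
$g{\left(h \right)} = -73 + h$ ($g{\left(h \right)} = h - 73 = -73 + h$)
$r = - \frac{1}{7143}$ ($r = \frac{1}{-7143} = - \frac{1}{7143} \approx -0.00014$)
$R{\left(U,a \right)} = \frac{1}{208 + U}$
$\sqrt{R{\left(\frac{98}{-59} - \frac{88}{-2},114 \right)} + \left(r + g{\left(-1 \right)}\right)} = \sqrt{\frac{1}{208 + \left(\frac{98}{-59} - \frac{88}{-2}\right)} - \frac{528583}{7143}} = \sqrt{\frac{1}{208 + \left(98 \left(- \frac{1}{59}\right) - -44\right)} - \frac{528583}{7143}} = \sqrt{\frac{1}{208 + \left(- \frac{98}{59} + 44\right)} - \frac{528583}{7143}} = \sqrt{\frac{1}{208 + \frac{2498}{59}} - \frac{528583}{7143}} = \sqrt{\frac{1}{\frac{14770}{59}} - \frac{528583}{7143}} = \sqrt{\frac{59}{14770} - \frac{528583}{7143}} = \sqrt{- \frac{7806749473}{105502110}} = \frac{i \sqrt{823628541642888030}}{105502110}$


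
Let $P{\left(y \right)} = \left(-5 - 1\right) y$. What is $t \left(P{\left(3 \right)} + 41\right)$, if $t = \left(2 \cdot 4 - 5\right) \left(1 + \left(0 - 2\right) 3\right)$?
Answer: $-345$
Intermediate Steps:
$P{\left(y \right)} = - 6 y$
$t = -15$ ($t = \left(8 - 5\right) \left(1 - 6\right) = 3 \left(1 - 6\right) = 3 \left(-5\right) = -15$)
$t \left(P{\left(3 \right)} + 41\right) = - 15 \left(\left(-6\right) 3 + 41\right) = - 15 \left(-18 + 41\right) = \left(-15\right) 23 = -345$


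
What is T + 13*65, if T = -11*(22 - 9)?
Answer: 702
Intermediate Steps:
T = -143 (T = -11*13 = -143)
T + 13*65 = -143 + 13*65 = -143 + 845 = 702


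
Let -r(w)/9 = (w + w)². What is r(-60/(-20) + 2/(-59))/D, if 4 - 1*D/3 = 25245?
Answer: 367500/87863921 ≈ 0.0041826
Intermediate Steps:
D = -75723 (D = 12 - 3*25245 = 12 - 75735 = -75723)
r(w) = -36*w² (r(w) = -9*(w + w)² = -9*4*w² = -36*w²)
r(-60/(-20) + 2/(-59))/D = -36*(-60/(-20) + 2/(-59))²/(-75723) = -36*(-60*(-1/20) + 2*(-1/59))²*(-1/75723) = -36*(3 - 2/59)²*(-1/75723) = -36*(175/59)²*(-1/75723) = -36*30625/3481*(-1/75723) = -1102500/3481*(-1/75723) = 367500/87863921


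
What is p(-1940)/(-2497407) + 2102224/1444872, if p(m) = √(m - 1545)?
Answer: 262778/180609 - I*√3485/2497407 ≈ 1.455 - 2.3638e-5*I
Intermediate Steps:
p(m) = √(-1545 + m)
p(-1940)/(-2497407) + 2102224/1444872 = √(-1545 - 1940)/(-2497407) + 2102224/1444872 = √(-3485)*(-1/2497407) + 2102224*(1/1444872) = (I*√3485)*(-1/2497407) + 262778/180609 = -I*√3485/2497407 + 262778/180609 = 262778/180609 - I*√3485/2497407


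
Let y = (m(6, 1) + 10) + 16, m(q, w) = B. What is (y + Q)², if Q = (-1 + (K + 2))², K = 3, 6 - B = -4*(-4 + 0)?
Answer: 1024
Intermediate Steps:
B = -10 (B = 6 - (-4)*(-4 + 0) = 6 - (-4)*(-4) = 6 - 1*16 = 6 - 16 = -10)
m(q, w) = -10
y = 16 (y = (-10 + 10) + 16 = 0 + 16 = 16)
Q = 16 (Q = (-1 + (3 + 2))² = (-1 + 5)² = 4² = 16)
(y + Q)² = (16 + 16)² = 32² = 1024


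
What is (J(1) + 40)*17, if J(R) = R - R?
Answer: 680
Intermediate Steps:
J(R) = 0
(J(1) + 40)*17 = (0 + 40)*17 = 40*17 = 680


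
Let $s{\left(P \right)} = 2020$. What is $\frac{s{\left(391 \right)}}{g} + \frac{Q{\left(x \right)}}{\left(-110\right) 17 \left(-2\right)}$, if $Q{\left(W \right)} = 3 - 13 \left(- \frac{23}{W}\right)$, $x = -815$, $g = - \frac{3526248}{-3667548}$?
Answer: $\frac{42768361261561}{20356735850} \approx 2100.9$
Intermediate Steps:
$g = \frac{293854}{305629}$ ($g = \left(-3526248\right) \left(- \frac{1}{3667548}\right) = \frac{293854}{305629} \approx 0.96147$)
$Q{\left(W \right)} = 3 + \frac{299}{W}$
$\frac{s{\left(391 \right)}}{g} + \frac{Q{\left(x \right)}}{\left(-110\right) 17 \left(-2\right)} = \frac{2020}{\frac{293854}{305629}} + \frac{3 + \frac{299}{-815}}{\left(-110\right) 17 \left(-2\right)} = 2020 \cdot \frac{305629}{293854} + \frac{3 + 299 \left(- \frac{1}{815}\right)}{\left(-1870\right) \left(-2\right)} = \frac{308685290}{146927} + \frac{3 - \frac{299}{815}}{3740} = \frac{308685290}{146927} + \frac{2146}{815} \cdot \frac{1}{3740} = \frac{308685290}{146927} + \frac{1073}{1524050} = \frac{42768361261561}{20356735850}$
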